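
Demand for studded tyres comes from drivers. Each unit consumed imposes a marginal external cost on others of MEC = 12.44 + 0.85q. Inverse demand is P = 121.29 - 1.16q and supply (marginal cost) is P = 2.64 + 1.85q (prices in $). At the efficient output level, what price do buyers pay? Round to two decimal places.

Social marginal benefit = demand − MEC = 108.85 - 2.01q.
Set SMB = MC: 108.85 - 2.01q = 2.64 + 1.85q → q* = 27.5155.
Consumer price on the demand curve at q*: 121.29 − 1.16×27.5155 = 89.3720.

P = $89.37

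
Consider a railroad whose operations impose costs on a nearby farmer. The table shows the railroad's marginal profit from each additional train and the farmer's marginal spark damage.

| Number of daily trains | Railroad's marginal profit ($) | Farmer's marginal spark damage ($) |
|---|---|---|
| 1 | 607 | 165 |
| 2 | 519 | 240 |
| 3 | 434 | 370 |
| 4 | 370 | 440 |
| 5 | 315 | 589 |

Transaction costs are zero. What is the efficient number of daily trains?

Bargaining reaches the level where marginal profit last exceeds marginal spark damage.
That holds through level 3 (434 ≥ 370) but not at 4 (370 < 440).

3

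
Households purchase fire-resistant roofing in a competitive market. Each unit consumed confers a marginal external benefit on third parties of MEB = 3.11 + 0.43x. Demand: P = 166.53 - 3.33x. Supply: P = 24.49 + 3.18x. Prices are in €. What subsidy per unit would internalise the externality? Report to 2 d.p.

subsidy = €13.38 per unit

Social marginal benefit = demand + MEB = 169.64 - 2.90x.
Set SMB = MC: 169.64 - 2.90x = 24.49 + 3.18x → x* = 23.8734.
The Pigouvian subsidy equals MEB at x*: 3.11 + 0.43×23.8734 = 13.3756.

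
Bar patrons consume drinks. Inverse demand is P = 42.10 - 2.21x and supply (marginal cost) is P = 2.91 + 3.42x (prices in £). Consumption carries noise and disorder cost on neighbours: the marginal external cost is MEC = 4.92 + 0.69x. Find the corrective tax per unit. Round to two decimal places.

Social marginal benefit = demand − MEC = 37.18 - 2.90x.
Set SMB = MC: 37.18 - 2.90x = 2.91 + 3.42x → x* = 5.4225.
The Pigouvian tax equals MEC at x*: 4.92 + 0.69×5.4225 = 8.6615.

tax = £8.66 per unit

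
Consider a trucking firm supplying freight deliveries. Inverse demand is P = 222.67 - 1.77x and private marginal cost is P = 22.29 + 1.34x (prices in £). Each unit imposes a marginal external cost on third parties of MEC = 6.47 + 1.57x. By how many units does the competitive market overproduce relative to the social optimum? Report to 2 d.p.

Market equilibrium (private): 22.29 + 1.34x = 222.67 - 1.77x → x_m = 64.4309.
Social marginal cost = private MC + MEC = 28.76 + 2.91x.
Set SMC = demand: 28.76 + 2.91x = 222.67 - 1.77x → x* = 41.4338.
Gap = |64.4309 − 41.4338| = 22.9971.

23.00 units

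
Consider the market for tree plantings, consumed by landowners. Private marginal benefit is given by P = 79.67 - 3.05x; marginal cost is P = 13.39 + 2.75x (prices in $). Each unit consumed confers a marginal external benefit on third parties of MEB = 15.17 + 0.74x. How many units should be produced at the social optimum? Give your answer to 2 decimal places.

Social marginal benefit = demand + MEB = 94.84 - 2.31x.
Set SMB = MC: 94.84 - 2.31x = 13.39 + 2.75x → x* = 16.0968.

x* = 16.10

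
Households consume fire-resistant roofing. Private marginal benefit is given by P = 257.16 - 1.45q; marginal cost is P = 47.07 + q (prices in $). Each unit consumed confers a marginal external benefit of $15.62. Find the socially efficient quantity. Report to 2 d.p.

Social marginal benefit = demand + MEB = 272.78 - 1.45q.
Set SMB = MC: 272.78 - 1.45q = 47.07 + q → q* = 92.1265.

q* = 92.13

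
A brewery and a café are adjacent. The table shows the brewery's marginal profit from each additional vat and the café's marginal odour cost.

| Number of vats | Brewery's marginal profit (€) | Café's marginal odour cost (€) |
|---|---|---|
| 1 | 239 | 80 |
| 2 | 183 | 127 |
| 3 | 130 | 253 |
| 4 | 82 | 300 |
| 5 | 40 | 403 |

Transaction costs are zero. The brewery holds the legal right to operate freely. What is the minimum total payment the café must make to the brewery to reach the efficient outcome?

€252

Left alone the brewery would choose level 5 (marginal profit stays positive).
Efficient level: k* = 2 (marginal profit ≥ marginal odour cost through 2).
The café must at least cover the brewery's forgone profit from cutting 5→2: 130 + 82 + 40 = 252.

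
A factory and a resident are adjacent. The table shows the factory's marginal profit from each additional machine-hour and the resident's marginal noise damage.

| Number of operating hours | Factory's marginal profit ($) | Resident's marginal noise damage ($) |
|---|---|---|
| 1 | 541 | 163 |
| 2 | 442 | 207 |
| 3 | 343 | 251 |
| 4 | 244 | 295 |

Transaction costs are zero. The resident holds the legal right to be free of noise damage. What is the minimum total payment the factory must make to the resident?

Efficient level: marginal profit ≥ marginal noise damage through level 3, so k* = 3.
With the resident holding the right, the factory must at least compensate total damage at k*: 163 + 207 + 251 = 621.

$621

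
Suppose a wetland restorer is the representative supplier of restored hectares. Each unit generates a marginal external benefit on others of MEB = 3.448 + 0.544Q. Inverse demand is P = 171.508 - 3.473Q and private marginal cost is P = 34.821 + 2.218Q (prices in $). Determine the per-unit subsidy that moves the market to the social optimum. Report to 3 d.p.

subsidy = $18.259 per unit

Social marginal cost = private MC − MEB = 31.373 + 1.674Q.
Set SMC = demand: 31.373 + 1.674Q = 171.508 - 3.473Q → Q* = 27.2265.
The Pigouvian subsidy equals MEB at Q*: 3.448 + 0.544×27.2265 = 18.2592.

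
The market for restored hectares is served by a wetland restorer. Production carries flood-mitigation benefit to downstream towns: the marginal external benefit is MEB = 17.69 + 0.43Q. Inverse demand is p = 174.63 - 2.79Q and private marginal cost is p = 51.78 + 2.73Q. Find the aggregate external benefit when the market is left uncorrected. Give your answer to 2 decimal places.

Market equilibrium (private): 51.78 + 2.73Q = 174.63 - 2.79Q → Q_m = 22.2554.
Total external benefit = ∫₀^{Q_m} (17.69 + 0.43Q) dQ = 17.69×22.2554 + ½×0.43×22.2554² = 500.1881.

500.19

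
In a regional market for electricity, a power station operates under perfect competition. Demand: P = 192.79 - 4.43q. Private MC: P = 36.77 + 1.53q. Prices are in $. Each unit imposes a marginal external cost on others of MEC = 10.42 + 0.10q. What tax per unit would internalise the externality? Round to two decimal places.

Social marginal cost = private MC + MEC = 47.19 + 1.63q.
Set SMC = demand: 47.19 + 1.63q = 192.79 - 4.43q → q* = 24.0264.
The Pigouvian tax equals MEC at q*: 10.42 + 0.10×24.0264 = 12.8226.

tax = $12.82 per unit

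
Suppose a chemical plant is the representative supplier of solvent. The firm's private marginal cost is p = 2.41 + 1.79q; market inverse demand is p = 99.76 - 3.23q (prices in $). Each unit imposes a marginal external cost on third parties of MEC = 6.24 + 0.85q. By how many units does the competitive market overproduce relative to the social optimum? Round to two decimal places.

Market equilibrium (private): 2.41 + 1.79q = 99.76 - 3.23q → q_m = 19.3924.
Social marginal cost = private MC + MEC = 8.65 + 2.64q.
Set SMC = demand: 8.65 + 2.64q = 99.76 - 3.23q → q* = 15.5213.
Gap = |19.3924 − 15.5213| = 3.8711.

3.87 units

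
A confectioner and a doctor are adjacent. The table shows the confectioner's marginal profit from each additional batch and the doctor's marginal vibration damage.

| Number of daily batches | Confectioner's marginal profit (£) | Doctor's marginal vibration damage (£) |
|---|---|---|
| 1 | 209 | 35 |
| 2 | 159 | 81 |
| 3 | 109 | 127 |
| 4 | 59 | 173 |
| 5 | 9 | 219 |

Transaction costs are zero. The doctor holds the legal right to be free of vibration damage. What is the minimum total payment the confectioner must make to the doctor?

£116

Efficient level: marginal profit ≥ marginal vibration damage through level 2, so k* = 2.
With the doctor holding the right, the confectioner must at least compensate total damage at k*: 35 + 81 = 116.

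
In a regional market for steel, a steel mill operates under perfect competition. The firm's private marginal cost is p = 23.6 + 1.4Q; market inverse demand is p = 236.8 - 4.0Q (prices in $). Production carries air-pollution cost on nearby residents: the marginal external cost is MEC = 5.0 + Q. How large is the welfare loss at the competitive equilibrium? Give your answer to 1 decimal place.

Market equilibrium (private): 23.6 + 1.4Q = 236.8 - 4.0Q → Q_m = 39.4815.
Social marginal cost = private MC + MEC = 28.6 + 2.4Q.
Set SMC = demand: 28.6 + 2.4Q = 236.8 - 4.0Q → Q* = 32.5313.
Height of the DWL triangle at Q_m is SMC(Q_m) − demand(Q_m) = MEC(Q_m) = 44.4815.
DWL = ½ × 6.9502 × 44.4815 = 154.5777.

DWL = $154.6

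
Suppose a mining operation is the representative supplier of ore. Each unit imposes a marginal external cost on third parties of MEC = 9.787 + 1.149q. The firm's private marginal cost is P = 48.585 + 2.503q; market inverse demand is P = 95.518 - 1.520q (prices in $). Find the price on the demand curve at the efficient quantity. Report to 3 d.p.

P = $84.601

Social marginal cost = private MC + MEC = 58.372 + 3.652q.
Set SMC = demand: 58.372 + 3.652q = 95.518 - 1.520q → q* = 7.1821.
Consumer price on the demand curve at q*: 95.518 − 1.520×7.1821 = 84.6012.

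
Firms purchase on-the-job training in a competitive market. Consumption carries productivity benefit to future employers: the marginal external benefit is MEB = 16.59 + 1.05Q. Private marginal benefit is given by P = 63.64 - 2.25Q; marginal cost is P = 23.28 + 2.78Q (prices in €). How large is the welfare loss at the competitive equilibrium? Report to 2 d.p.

DWL = €78.61

Market equilibrium (private): 23.28 + 2.78Q = 63.64 - 2.25Q → Q_m = 8.0239.
Social marginal benefit = demand + MEB = 80.23 - 1.20Q.
Set SMB = MC: 80.23 - 1.20Q = 23.28 + 2.78Q → Q* = 14.3090.
The welfare-loss triangle has base |Q_m − Q*| and height MEB(Q_m) (the vertical gap between SMB and MC is zero at Q* and MEB at Q_m).
DWL = ½ × 6.2851 × 25.0150 = 78.6109.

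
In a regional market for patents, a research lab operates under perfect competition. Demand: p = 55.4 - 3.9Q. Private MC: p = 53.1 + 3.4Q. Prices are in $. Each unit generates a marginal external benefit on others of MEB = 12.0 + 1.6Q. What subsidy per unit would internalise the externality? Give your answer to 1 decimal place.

subsidy = $16.0 per unit

Social marginal cost = private MC − MEB = 41.1 + 1.8Q.
Set SMC = demand: 41.1 + 1.8Q = 55.4 - 3.9Q → Q* = 2.5088.
The Pigouvian subsidy equals MEB at Q*: 12.0 + 1.6×2.5088 = 16.0141.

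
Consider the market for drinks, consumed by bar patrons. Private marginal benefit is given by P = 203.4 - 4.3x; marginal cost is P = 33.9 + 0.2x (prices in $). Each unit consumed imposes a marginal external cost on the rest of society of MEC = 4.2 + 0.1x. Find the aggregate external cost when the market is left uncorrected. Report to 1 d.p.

Market equilibrium (private): 33.9 + 0.2x = 203.4 - 4.3x → x_m = 37.6667.
Total external cost = ∫₀^{x_m} (4.2 + 0.1x) dx = 4.2×37.6667 + ½×0.1×37.6667² = 229.1392.

$229.1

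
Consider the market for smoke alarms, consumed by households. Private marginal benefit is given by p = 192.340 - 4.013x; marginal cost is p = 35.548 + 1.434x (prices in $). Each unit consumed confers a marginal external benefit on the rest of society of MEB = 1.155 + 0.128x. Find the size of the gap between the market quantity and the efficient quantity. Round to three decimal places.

0.910 units

Market equilibrium (private): 35.548 + 1.434x = 192.340 - 4.013x → x_m = 28.7850.
Social marginal benefit = demand + MEB = 193.495 - 3.885x.
Set SMB = MC: 193.495 - 3.885x = 35.548 + 1.434x → x* = 29.6949.
Gap = |28.7850 − 29.6949| = 0.9099.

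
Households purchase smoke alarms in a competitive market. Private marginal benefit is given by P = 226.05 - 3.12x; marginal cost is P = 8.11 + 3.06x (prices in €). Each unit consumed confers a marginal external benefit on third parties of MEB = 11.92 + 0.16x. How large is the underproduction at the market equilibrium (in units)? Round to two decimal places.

2.92 units

Market equilibrium (private): 8.11 + 3.06x = 226.05 - 3.12x → x_m = 35.2654.
Social marginal benefit = demand + MEB = 237.97 - 2.96x.
Set SMB = MC: 237.97 - 2.96x = 8.11 + 3.06x → x* = 38.1827.
Gap = |35.2654 − 38.1827| = 2.9173.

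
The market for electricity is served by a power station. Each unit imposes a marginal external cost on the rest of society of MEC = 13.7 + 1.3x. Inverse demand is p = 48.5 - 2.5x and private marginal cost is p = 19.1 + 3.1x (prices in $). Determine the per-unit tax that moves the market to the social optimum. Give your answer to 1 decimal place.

tax = $16.7 per unit

Social marginal cost = private MC + MEC = 32.8 + 4.4x.
Set SMC = demand: 32.8 + 4.4x = 48.5 - 2.5x → x* = 2.2754.
The Pigouvian tax equals MEC at x*: 13.7 + 1.3×2.2754 = 16.6580.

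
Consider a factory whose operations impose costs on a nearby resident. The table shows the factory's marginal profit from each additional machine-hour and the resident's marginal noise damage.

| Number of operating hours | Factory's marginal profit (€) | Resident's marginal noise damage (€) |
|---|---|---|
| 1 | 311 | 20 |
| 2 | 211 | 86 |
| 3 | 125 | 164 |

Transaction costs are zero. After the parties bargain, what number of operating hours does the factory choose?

Bargaining reaches the level where marginal profit last exceeds marginal noise damage.
That holds through level 2 (211 ≥ 86) but not at 3 (125 < 164).

2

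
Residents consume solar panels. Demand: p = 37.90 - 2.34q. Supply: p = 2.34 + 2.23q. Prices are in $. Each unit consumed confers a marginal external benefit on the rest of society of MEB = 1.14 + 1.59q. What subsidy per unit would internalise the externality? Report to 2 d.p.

Social marginal benefit = demand + MEB = 39.04 - 0.75q.
Set SMB = MC: 39.04 - 0.75q = 2.34 + 2.23q → q* = 12.3154.
The Pigouvian subsidy equals MEB at q*: 1.14 + 1.59×12.3154 = 20.7215.

subsidy = $20.72 per unit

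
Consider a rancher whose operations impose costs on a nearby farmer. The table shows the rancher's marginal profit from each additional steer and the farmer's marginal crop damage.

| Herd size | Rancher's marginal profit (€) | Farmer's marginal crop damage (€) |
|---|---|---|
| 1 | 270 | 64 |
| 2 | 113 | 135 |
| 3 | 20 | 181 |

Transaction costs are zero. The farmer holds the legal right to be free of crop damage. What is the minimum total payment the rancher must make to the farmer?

Efficient level: marginal profit ≥ marginal crop damage through level 1, so k* = 1.
With the farmer holding the right, the rancher must at least compensate total damage at k*: 64 = 64.

€64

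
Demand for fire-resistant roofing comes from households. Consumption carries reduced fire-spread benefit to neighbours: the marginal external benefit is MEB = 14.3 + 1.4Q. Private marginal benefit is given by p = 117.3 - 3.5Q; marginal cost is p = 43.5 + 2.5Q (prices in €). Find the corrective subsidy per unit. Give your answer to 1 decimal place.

Social marginal benefit = demand + MEB = 131.6 - 2.1Q.
Set SMB = MC: 131.6 - 2.1Q = 43.5 + 2.5Q → Q* = 19.1522.
The Pigouvian subsidy equals MEB at Q*: 14.3 + 1.4×19.1522 = 41.1131.

subsidy = €41.1 per unit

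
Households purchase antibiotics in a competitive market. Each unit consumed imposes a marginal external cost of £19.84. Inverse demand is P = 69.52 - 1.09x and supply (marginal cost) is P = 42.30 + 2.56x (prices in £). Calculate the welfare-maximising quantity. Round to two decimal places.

x* = 2.02

Social marginal benefit = demand − MEC = 49.68 - 1.09x.
Set SMB = MC: 49.68 - 1.09x = 42.30 + 2.56x → x* = 2.0219.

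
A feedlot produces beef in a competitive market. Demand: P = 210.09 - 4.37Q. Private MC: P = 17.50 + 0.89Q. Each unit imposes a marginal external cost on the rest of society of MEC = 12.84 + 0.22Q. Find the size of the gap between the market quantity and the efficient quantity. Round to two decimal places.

Market equilibrium (private): 17.50 + 0.89Q = 210.09 - 4.37Q → Q_m = 36.6141.
Social marginal cost = private MC + MEC = 30.34 + 1.11Q.
Set SMC = demand: 30.34 + 1.11Q = 210.09 - 4.37Q → Q* = 32.8011.
Gap = |36.6141 − 32.8011| = 3.8130.

3.81 units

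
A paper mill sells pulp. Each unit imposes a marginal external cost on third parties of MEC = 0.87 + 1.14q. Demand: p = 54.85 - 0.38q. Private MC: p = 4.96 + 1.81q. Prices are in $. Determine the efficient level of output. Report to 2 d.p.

Social marginal cost = private MC + MEC = 5.83 + 2.95q.
Set SMC = demand: 5.83 + 2.95q = 54.85 - 0.38q → q* = 14.7207.

q* = 14.72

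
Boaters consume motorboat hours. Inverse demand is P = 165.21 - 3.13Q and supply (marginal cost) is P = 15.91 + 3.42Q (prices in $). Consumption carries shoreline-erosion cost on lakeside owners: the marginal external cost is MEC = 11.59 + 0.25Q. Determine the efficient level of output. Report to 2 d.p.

Q* = 20.25

Social marginal benefit = demand − MEC = 153.62 - 3.38Q.
Set SMB = MC: 153.62 - 3.38Q = 15.91 + 3.42Q → Q* = 20.2515.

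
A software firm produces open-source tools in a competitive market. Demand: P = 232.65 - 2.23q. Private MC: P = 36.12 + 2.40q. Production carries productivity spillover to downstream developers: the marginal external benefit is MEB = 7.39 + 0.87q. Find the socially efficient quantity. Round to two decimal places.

Social marginal cost = private MC − MEB = 28.73 + 1.53q.
Set SMC = demand: 28.73 + 1.53q = 232.65 - 2.23q → q* = 54.2340.

q* = 54.23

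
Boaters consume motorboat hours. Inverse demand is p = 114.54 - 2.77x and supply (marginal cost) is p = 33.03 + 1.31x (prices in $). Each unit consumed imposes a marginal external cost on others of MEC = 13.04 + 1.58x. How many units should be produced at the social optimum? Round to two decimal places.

x* = 12.10

Social marginal benefit = demand − MEC = 101.50 - 4.35x.
Set SMB = MC: 101.50 - 4.35x = 33.03 + 1.31x → x* = 12.0972.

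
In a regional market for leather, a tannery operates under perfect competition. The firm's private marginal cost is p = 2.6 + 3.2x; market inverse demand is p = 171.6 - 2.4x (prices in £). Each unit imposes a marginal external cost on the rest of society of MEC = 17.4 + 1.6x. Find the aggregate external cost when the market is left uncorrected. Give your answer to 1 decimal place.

Market equilibrium (private): 2.6 + 3.2x = 171.6 - 2.4x → x_m = 30.1786.
Total external cost = ∫₀^{x_m} (17.4 + 1.6x) dx = 17.4×30.1786 + ½×1.6×30.1786² = 1253.7060.

£1253.7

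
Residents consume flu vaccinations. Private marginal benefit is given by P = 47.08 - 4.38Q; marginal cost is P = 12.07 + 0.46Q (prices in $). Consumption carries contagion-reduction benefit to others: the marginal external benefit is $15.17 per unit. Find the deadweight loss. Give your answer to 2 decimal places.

Market equilibrium (private): 12.07 + 0.46Q = 47.08 - 4.38Q → Q_m = 7.2335.
Social marginal benefit = demand + MEB = 62.25 - 4.38Q.
Set SMB = MC: 62.25 - 4.38Q = 12.07 + 0.46Q → Q* = 10.3678.
The loss is the area between SMB and MC from Q* to Q_m; with linear curves that's a triangle of height MEB(Q_m).
DWL = ½ × 3.1343 × 15.1700 = 23.7737.

DWL = $23.77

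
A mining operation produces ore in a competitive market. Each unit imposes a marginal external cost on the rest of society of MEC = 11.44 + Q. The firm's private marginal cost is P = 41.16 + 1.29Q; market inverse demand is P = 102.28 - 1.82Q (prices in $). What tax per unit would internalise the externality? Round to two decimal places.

Social marginal cost = private MC + MEC = 52.60 + 2.29Q.
Set SMC = demand: 52.60 + 2.29Q = 102.28 - 1.82Q → Q* = 12.0876.
The Pigouvian tax equals MEC at Q*: 11.44 + 1.00×12.0876 = 23.5276.

tax = $23.53 per unit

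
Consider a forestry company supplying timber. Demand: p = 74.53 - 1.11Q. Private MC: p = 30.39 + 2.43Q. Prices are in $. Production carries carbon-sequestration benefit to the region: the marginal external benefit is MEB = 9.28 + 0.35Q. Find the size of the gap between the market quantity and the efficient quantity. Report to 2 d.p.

4.28 units

Market equilibrium (private): 30.39 + 2.43Q = 74.53 - 1.11Q → Q_m = 12.4689.
Social marginal cost = private MC − MEB = 21.11 + 2.08Q.
Set SMC = demand: 21.11 + 2.08Q = 74.53 - 1.11Q → Q* = 16.7461.
Gap = |12.4689 − 16.7461| = 4.2772.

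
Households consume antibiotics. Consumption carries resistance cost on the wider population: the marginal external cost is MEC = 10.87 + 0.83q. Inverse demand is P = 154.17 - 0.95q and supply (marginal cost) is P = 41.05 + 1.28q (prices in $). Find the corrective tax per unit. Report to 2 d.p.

Social marginal benefit = demand − MEC = 143.30 - 1.78q.
Set SMB = MC: 143.30 - 1.78q = 41.05 + 1.28q → q* = 33.4150.
The Pigouvian tax equals MEC at q*: 10.87 + 0.83×33.4150 = 38.6045.

tax = $38.60 per unit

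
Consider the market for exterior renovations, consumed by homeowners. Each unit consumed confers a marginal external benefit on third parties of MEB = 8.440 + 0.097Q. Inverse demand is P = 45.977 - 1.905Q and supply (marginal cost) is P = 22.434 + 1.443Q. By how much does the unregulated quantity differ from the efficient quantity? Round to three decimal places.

Market equilibrium (private): 22.434 + 1.443Q = 45.977 - 1.905Q → Q_m = 7.0320.
Social marginal benefit = demand + MEB = 54.417 - 1.808Q.
Set SMB = MC: 54.417 - 1.808Q = 22.434 + 1.443Q → Q* = 9.8379.
Gap = |7.0320 − 9.8379| = 2.8059.

2.806 units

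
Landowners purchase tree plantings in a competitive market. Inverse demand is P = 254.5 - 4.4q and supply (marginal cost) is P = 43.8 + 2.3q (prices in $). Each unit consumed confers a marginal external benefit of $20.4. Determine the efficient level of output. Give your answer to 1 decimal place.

Social marginal benefit = demand + MEB = 274.9 - 4.4q.
Set SMB = MC: 274.9 - 4.4q = 43.8 + 2.3q → q* = 34.4925.

q* = 34.5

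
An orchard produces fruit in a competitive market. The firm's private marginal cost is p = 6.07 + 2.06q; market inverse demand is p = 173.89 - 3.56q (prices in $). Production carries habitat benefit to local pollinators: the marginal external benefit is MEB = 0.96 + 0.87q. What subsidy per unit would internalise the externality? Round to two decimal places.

subsidy = $31.87 per unit

Social marginal cost = private MC − MEB = 5.11 + 1.19q.
Set SMC = demand: 5.11 + 1.19q = 173.89 - 3.56q → q* = 35.5326.
The Pigouvian subsidy equals MEB at q*: 0.96 + 0.87×35.5326 = 31.8734.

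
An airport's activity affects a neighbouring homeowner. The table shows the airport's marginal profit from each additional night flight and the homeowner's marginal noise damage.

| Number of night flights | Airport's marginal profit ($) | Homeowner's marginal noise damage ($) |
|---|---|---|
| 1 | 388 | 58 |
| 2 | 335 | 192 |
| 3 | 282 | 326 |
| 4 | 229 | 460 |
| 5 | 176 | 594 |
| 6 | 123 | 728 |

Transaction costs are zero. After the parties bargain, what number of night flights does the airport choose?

Bargaining reaches the level where marginal profit last exceeds marginal noise damage.
That holds through level 2 (335 ≥ 192) but not at 3 (282 < 326).

2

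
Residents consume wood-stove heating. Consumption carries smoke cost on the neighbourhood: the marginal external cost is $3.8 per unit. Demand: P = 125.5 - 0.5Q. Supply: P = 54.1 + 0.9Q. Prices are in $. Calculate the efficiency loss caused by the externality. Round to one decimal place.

Market equilibrium (private): 54.1 + 0.9Q = 125.5 - 0.5Q → Q_m = 51.0000.
Social marginal benefit = demand − MEC = 121.7 - 0.5Q.
Set SMB = MC: 121.7 - 0.5Q = 54.1 + 0.9Q → Q* = 48.2857.
Height of the DWL triangle at Q_m is MC(Q_m) − SMB(Q_m) = MEC(Q_m) = 3.8000.
DWL = ½ × 2.7143 × 3.8000 = 5.1572.

DWL = $5.2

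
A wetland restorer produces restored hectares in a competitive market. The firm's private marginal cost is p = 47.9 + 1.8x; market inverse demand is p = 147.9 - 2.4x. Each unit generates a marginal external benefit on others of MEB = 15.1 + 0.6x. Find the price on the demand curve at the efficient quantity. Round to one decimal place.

Social marginal cost = private MC − MEB = 32.8 + 1.2x.
Set SMC = demand: 32.8 + 1.2x = 147.9 - 2.4x → x* = 31.9722.
Consumer price on the demand curve at x*: 147.9 − 2.4×31.9722 = 71.1667.

P = 71.2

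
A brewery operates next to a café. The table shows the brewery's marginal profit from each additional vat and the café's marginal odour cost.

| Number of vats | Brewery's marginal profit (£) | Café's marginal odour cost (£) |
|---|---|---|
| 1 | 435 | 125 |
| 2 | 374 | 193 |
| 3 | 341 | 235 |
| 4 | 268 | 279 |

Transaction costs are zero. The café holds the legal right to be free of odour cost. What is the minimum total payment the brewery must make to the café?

Efficient level: marginal profit ≥ marginal odour cost through level 3, so k* = 3.
With the café holding the right, the brewery must at least compensate total damage at k*: 125 + 193 + 235 = 553.

£553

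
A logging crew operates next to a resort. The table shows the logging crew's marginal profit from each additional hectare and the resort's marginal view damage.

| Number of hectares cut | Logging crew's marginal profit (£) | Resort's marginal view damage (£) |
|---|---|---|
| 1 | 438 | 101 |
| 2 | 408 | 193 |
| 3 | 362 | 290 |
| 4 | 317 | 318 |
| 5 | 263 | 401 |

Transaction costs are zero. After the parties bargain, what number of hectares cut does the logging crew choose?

3

Bargaining reaches the level where marginal profit last exceeds marginal view damage.
That holds through level 3 (362 ≥ 290) but not at 4 (317 < 318).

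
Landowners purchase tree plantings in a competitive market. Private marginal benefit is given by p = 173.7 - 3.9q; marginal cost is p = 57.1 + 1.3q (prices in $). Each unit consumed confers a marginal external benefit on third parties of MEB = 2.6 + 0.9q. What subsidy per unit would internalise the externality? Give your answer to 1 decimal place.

subsidy = $27.5 per unit

Social marginal benefit = demand + MEB = 176.3 - 3.0q.
Set SMB = MC: 176.3 - 3.0q = 57.1 + 1.3q → q* = 27.7209.
The Pigouvian subsidy equals MEB at q*: 2.6 + 0.9×27.7209 = 27.5488.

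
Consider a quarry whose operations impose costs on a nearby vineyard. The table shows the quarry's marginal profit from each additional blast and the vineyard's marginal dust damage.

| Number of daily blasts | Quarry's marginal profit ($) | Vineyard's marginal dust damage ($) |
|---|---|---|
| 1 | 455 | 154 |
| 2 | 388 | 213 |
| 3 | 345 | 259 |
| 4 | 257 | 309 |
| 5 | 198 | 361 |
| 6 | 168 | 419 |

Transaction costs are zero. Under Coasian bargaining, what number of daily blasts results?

Bargaining reaches the level where marginal profit last exceeds marginal dust damage.
That holds through level 3 (345 ≥ 259) but not at 4 (257 < 309).

3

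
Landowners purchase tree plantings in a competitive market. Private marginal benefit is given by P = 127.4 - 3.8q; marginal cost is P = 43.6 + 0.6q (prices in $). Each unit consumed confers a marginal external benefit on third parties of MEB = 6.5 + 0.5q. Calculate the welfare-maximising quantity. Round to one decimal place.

Social marginal benefit = demand + MEB = 133.9 - 3.3q.
Set SMB = MC: 133.9 - 3.3q = 43.6 + 0.6q → q* = 23.1538.

q* = 23.2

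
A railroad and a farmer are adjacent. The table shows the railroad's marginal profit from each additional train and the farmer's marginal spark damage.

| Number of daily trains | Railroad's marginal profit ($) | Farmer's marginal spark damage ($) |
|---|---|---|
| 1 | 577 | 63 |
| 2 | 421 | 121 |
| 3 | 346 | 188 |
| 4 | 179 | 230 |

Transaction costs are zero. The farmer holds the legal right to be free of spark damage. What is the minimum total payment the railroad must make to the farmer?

Efficient level: marginal profit ≥ marginal spark damage through level 3, so k* = 3.
With the farmer holding the right, the railroad must at least compensate total damage at k*: 63 + 121 + 188 = 372.

$372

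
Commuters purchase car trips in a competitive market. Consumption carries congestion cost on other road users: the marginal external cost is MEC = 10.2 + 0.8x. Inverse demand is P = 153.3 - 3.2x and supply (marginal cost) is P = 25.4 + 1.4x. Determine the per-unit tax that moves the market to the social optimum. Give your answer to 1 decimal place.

tax = 27.6 per unit

Social marginal benefit = demand − MEC = 143.1 - 4.0x.
Set SMB = MC: 143.1 - 4.0x = 25.4 + 1.4x → x* = 21.7963.
The Pigouvian tax equals MEC at x*: 10.2 + 0.8×21.7963 = 27.6370.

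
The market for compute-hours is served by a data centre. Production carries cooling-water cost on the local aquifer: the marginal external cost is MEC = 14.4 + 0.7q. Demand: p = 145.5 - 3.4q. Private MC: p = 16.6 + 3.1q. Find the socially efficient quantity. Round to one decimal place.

Social marginal cost = private MC + MEC = 31.0 + 3.8q.
Set SMC = demand: 31.0 + 3.8q = 145.5 - 3.4q → q* = 15.9028.

q* = 15.9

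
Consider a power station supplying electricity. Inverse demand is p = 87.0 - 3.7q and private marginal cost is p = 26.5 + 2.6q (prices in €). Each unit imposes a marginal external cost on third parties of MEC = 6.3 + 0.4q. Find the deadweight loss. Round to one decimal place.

DWL = €7.7

Market equilibrium (private): 26.5 + 2.6q = 87.0 - 3.7q → q_m = 9.6032.
Social marginal cost = private MC + MEC = 32.8 + 3.0q.
Set SMC = demand: 32.8 + 3.0q = 87.0 - 3.7q → q* = 8.0896.
The loss is the area between SMC and demand from q* to q_m; with linear curves that's a triangle of height MEC(q_m).
DWL = ½ × 1.5136 × 10.1413 = 7.6749.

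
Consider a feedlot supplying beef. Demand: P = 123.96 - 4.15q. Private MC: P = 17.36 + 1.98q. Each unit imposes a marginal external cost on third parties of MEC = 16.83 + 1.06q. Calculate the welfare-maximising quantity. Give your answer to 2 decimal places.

q* = 12.49

Social marginal cost = private MC + MEC = 34.19 + 3.04q.
Set SMC = demand: 34.19 + 3.04q = 123.96 - 4.15q → q* = 12.4854.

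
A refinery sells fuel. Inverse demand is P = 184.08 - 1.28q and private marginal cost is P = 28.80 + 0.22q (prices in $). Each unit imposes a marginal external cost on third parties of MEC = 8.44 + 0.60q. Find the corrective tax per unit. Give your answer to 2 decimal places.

tax = $50.39 per unit

Social marginal cost = private MC + MEC = 37.24 + 0.82q.
Set SMC = demand: 37.24 + 0.82q = 184.08 - 1.28q → q* = 69.9238.
The Pigouvian tax equals MEC at q*: 8.44 + 0.60×69.9238 = 50.3943.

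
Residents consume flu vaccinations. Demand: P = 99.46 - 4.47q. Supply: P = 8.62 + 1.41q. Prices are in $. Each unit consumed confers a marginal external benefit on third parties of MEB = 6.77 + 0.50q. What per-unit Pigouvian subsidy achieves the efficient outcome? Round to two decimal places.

subsidy = $15.84 per unit

Social marginal benefit = demand + MEB = 106.23 - 3.97q.
Set SMB = MC: 106.23 - 3.97q = 8.62 + 1.41q → q* = 18.1431.
The Pigouvian subsidy equals MEB at q*: 6.77 + 0.50×18.1431 = 15.8416.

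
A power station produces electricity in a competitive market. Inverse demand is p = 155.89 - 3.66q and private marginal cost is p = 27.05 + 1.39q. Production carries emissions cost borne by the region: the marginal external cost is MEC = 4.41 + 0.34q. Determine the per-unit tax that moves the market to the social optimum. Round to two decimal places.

tax = 12.26 per unit

Social marginal cost = private MC + MEC = 31.46 + 1.73q.
Set SMC = demand: 31.46 + 1.73q = 155.89 - 3.66q → q* = 23.0853.
The Pigouvian tax equals MEC at q*: 4.41 + 0.34×23.0853 = 12.2590.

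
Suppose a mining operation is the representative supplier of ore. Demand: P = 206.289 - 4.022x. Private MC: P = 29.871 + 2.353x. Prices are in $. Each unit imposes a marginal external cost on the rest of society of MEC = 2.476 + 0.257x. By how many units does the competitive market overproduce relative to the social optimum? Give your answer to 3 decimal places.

1.446 units

Market equilibrium (private): 29.871 + 2.353x = 206.289 - 4.022x → x_m = 27.6734.
Social marginal cost = private MC + MEC = 32.347 + 2.610x.
Set SMC = demand: 32.347 + 2.610x = 206.289 - 4.022x → x* = 26.2277.
Gap = |27.6734 − 26.2277| = 1.4457.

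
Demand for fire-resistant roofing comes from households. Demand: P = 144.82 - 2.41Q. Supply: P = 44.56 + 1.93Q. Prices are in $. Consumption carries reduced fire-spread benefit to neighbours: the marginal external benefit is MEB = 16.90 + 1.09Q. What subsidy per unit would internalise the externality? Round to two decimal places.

subsidy = $56.19 per unit

Social marginal benefit = demand + MEB = 161.72 - 1.32Q.
Set SMB = MC: 161.72 - 1.32Q = 44.56 + 1.93Q → Q* = 36.0492.
The Pigouvian subsidy equals MEB at Q*: 16.90 + 1.09×36.0492 = 56.1936.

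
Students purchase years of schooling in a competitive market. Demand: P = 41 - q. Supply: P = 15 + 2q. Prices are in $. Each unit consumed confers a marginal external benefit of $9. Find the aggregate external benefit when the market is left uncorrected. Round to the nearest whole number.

$78

Market equilibrium (private): 15 + 2q = 41 - q → q_m = 8.6667.
Total external benefit = MEB × q_m = 9 × 8.6667 = 78.0003.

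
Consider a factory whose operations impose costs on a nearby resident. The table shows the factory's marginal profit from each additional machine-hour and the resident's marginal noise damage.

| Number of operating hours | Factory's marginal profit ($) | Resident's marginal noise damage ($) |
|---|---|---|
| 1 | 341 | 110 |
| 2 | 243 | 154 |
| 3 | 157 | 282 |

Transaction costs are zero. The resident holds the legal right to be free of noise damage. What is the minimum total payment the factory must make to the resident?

$264

Efficient level: marginal profit ≥ marginal noise damage through level 2, so k* = 2.
With the resident holding the right, the factory must at least compensate total damage at k*: 110 + 154 = 264.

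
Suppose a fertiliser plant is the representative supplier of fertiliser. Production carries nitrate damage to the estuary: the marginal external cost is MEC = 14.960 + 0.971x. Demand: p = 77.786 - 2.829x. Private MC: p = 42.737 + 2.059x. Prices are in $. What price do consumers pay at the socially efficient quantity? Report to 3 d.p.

P = $68.086

Social marginal cost = private MC + MEC = 57.697 + 3.030x.
Set SMC = demand: 57.697 + 3.030x = 77.786 - 2.829x → x* = 3.4287.
Consumer price on the demand curve at x*: 77.786 − 2.829×3.4287 = 68.0862.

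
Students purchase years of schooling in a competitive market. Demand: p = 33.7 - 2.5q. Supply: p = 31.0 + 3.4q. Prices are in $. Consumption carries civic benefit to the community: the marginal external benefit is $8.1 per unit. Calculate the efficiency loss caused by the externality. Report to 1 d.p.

Market equilibrium (private): 31.0 + 3.4q = 33.7 - 2.5q → q_m = 0.4576.
Social marginal benefit = demand + MEB = 41.8 - 2.5q.
Set SMB = MC: 41.8 - 2.5q = 31.0 + 3.4q → q* = 1.8305.
The welfare-loss triangle has base |q_m − q*| and height MEB(q_m) (the vertical gap between SMB and MC is zero at q* and MEB at q_m).
DWL = ½ × 1.3729 × 8.1000 = 5.5602.

DWL = $5.6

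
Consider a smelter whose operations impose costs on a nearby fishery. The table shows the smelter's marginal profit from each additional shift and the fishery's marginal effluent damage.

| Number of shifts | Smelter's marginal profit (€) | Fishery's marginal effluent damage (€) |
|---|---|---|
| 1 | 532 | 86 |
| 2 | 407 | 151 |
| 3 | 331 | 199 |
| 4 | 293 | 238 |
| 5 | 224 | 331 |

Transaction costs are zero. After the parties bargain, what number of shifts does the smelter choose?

4

Bargaining reaches the level where marginal profit last exceeds marginal effluent damage.
That holds through level 4 (293 ≥ 238) but not at 5 (224 < 331).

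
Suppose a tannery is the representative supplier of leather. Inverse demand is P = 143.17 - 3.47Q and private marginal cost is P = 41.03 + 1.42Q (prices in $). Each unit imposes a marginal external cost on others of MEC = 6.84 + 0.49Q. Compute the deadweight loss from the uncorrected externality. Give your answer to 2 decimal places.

DWL = $27.10

Market equilibrium (private): 41.03 + 1.42Q = 143.17 - 3.47Q → Q_m = 20.8875.
Social marginal cost = private MC + MEC = 47.87 + 1.91Q.
Set SMC = demand: 47.87 + 1.91Q = 143.17 - 3.47Q → Q* = 17.7138.
Between Q* and Q_m the wedge SMC − demand runs linearly from 0 to MEC(Q_m), so the loss is a triangle.
DWL = ½ × 3.1737 × 17.0749 = 27.0953.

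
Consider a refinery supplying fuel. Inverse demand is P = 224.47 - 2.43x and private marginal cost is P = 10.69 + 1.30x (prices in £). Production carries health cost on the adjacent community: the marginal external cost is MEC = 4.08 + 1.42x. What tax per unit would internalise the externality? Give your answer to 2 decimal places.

tax = £61.90 per unit

Social marginal cost = private MC + MEC = 14.77 + 2.72x.
Set SMC = demand: 14.77 + 2.72x = 224.47 - 2.43x → x* = 40.7184.
The Pigouvian tax equals MEC at x*: 4.08 + 1.42×40.7184 = 61.9001.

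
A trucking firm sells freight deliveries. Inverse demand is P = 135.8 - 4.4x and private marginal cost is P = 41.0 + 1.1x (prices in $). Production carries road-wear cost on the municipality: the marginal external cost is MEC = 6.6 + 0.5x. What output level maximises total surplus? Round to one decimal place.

Social marginal cost = private MC + MEC = 47.6 + 1.6x.
Set SMC = demand: 47.6 + 1.6x = 135.8 - 4.4x → x* = 14.7000.

x* = 14.7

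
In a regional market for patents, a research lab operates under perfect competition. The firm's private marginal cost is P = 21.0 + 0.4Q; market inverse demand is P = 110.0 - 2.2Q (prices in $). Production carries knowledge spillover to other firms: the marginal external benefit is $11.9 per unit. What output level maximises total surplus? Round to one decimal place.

Q* = 38.8

Social marginal cost = private MC − MEB = 9.1 + 0.4Q.
Set SMC = demand: 9.1 + 0.4Q = 110.0 - 2.2Q → Q* = 38.8077.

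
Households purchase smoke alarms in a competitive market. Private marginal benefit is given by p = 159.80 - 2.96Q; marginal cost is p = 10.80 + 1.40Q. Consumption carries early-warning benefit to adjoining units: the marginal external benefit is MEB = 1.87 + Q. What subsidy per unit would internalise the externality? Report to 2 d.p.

Social marginal benefit = demand + MEB = 161.67 - 1.96Q.
Set SMB = MC: 161.67 - 1.96Q = 10.80 + 1.40Q → Q* = 44.9018.
The Pigouvian subsidy equals MEB at Q*: 1.87 + 1.00×44.9018 = 46.7718.

subsidy = 46.77 per unit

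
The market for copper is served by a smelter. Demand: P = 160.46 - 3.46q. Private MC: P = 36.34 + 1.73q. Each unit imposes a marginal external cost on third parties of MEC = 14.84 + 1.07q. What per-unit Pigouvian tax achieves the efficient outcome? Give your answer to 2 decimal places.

tax = 33.52 per unit

Social marginal cost = private MC + MEC = 51.18 + 2.80q.
Set SMC = demand: 51.18 + 2.80q = 160.46 - 3.46q → q* = 17.4569.
The Pigouvian tax equals MEC at q*: 14.84 + 1.07×17.4569 = 33.5189.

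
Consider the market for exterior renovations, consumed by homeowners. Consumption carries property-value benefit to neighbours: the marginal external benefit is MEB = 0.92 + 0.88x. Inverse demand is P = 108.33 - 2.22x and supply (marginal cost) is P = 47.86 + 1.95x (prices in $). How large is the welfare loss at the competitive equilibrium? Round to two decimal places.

DWL = $28.45

Market equilibrium (private): 47.86 + 1.95x = 108.33 - 2.22x → x_m = 14.5012.
Social marginal benefit = demand + MEB = 109.25 - 1.34x.
Set SMB = MC: 109.25 - 1.34x = 47.86 + 1.95x → x* = 18.6596.
The welfare-loss triangle has base |x_m − x*| and height MEB(x_m) (the vertical gap between SMB and MC is zero at x* and MEB at x_m).
DWL = ½ × 4.1584 × 13.6811 = 28.4457.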